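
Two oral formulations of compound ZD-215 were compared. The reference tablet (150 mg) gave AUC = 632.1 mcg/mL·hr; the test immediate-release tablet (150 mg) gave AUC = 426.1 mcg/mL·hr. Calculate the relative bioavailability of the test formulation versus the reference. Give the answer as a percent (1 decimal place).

F_rel = (AUC_test/D_test) / (AUC_ref/D_ref)
      = (426.1/150) / (632.1/150)
      = 2.84067 / 4.214 = 0.6741 = 67.41%

F_rel = 67.4%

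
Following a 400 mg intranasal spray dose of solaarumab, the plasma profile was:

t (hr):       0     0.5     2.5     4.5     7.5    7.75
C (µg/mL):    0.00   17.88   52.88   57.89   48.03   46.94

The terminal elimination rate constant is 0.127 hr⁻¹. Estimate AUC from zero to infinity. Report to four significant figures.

AUC = 726.4 µg/mL·hr

Trapezoidal AUC_0→7.75:
  [0→0.5]: (0.00+17.88)/2 × 0.5 = 4.47
  [0.5→2.5]: (17.88+52.88)/2 × 2 = 70.76
  [2.5→4.5]: (52.88+57.89)/2 × 2 = 110.77
  [4.5→7.5]: (57.89+48.03)/2 × 3 = 158.88
  [7.5→7.75]: (48.03+46.94)/2 × 0.25 = 11.87125
  Sum = 356.75125 µg/mL·hr
Extrapolated tail: C_last / k_e = 46.94 / 0.127 = 369.606
AUC_0→∞ = 356.75125 + 369.606 = 726.35725 µg/mL·hr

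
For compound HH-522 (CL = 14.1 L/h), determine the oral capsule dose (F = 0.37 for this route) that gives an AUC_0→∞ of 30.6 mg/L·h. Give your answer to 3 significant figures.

Dose = CL × AUC_0→∞ / F
     = 14.1 × 30.6 / 0.37 = 1166.11 mg

Dose = 1170 mg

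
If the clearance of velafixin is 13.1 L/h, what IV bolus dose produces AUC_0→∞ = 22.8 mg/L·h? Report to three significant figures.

Dose = 299 mg

Dose_iv = CL × AUC_0→∞
     = 13.1 × 22.8 = 298.68 mg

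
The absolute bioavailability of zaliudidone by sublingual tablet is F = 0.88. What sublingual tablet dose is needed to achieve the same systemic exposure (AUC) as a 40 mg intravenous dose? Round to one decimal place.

D_sublingual = 45.5 mg

For equal systemic exposure: F × D_ev = D_iv
D_ev = D_iv / F = 40 / 0.88 = 45.4545 mg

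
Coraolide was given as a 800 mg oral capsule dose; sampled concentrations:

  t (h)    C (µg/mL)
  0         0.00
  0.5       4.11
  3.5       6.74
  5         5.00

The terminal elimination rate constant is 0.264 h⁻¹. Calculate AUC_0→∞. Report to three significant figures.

Trapezoidal AUC_0→5:
  [0→0.5]: (0.00+4.11)/2 × 0.5 = 1.0275
  [0.5→3.5]: (4.11+6.74)/2 × 3 = 16.275
  [3.5→5]: (6.74+5.00)/2 × 1.5 = 8.805
  Sum = 26.1075 µg/mL·h
Extrapolated tail: C_last / k_e = 5.00 / 0.264 = 18.939
AUC_0→∞ = 26.1075 + 18.939 = 45.0465 µg/mL·h

AUC = 45.0 µg/mL·h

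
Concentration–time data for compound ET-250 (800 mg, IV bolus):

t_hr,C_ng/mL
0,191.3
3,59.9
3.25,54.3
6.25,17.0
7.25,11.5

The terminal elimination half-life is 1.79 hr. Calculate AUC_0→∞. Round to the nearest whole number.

AUC = 542 ng/mL·hr

Trapezoidal AUC_0→7.25:
  [0→3]: (191.3+59.9)/2 × 3 = 376.8
  [3→3.25]: (59.9+54.3)/2 × 0.25 = 14.275
  [3.25→6.25]: (54.3+17.0)/2 × 3 = 106.95
  [6.25→7.25]: (17.0+11.5)/2 × 1 = 14.25
  Sum = 512.275 ng/mL·hr
k_e = ln2 / t½ = 0.693147 / 1.79 = 0.3872 hr^-1
Extrapolated tail: C_last / k_e = 11.5 / 0.3872 = 29.700
AUC_0→∞ = 512.275 + 29.700 = 541.975 ng/mL·hr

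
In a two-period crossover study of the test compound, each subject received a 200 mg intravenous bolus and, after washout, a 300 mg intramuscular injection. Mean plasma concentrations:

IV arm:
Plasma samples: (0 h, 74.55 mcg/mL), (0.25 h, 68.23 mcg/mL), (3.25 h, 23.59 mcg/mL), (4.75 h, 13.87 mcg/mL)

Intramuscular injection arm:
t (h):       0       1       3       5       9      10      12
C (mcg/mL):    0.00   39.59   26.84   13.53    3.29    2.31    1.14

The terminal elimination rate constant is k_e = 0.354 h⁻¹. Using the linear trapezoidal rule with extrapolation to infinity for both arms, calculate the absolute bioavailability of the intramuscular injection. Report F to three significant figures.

Trapezoidal AUC_0→4.75 (IV):
  [0→0.25]: (74.55+68.23)/2 × 0.25 = 17.8475
  [0.25→3.25]: (68.23+23.59)/2 × 3 = 137.73
  [3.25→4.75]: (23.59+13.87)/2 × 1.5 = 28.095
  Sum = 183.6725 mcg/mL·h
IV tail: 13.87/0.354 = 39.181; AUC_iv,0→∞ = 183.6725 + 39.181 = 222.8535 mcg/mL·h
Trapezoidal AUC_0→12 (intramuscular injection):
  [0→1]: (0.00+39.59)/2 × 1 = 19.795
  [1→3]: (39.59+26.84)/2 × 2 = 66.43
  [3→5]: (26.84+13.53)/2 × 2 = 40.37
  [5→9]: (13.53+3.29)/2 × 4 = 33.64
  [9→10]: (3.29+2.31)/2 × 1 = 2.8
  [10→12]: (2.31+1.14)/2 × 2 = 3.45
  Sum = 166.485 mcg/mL·h
intramuscular injection tail: 1.14/0.354 = 3.220; AUC_ev,0→∞ = 166.485 + 3.220 = 169.705 mcg/mL·h
F = (AUC_ev/D_ev)/(AUC_iv/D_iv) = (169.705/300)/(222.8535/200) = 0.565683/1.1142675 = 0.5077

F = 0.508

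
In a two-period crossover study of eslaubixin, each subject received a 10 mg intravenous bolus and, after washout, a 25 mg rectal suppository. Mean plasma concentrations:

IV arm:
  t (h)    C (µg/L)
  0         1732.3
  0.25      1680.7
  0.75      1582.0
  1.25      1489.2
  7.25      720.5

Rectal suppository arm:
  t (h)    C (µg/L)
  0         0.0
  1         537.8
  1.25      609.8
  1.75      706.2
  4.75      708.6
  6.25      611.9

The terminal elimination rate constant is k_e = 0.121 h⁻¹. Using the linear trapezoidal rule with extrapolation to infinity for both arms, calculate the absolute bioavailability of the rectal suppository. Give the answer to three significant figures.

Trapezoidal AUC_0→7.25 (IV):
  [0→0.25]: (1732.3+1680.7)/2 × 0.25 = 426.625
  [0.25→0.75]: (1680.7+1582.0)/2 × 0.5 = 815.675
  [0.75→1.25]: (1582.0+1489.2)/2 × 0.5 = 767.8
  [1.25→7.25]: (1489.2+720.5)/2 × 6 = 6629.1
  Sum = 8639.2 µg/L·h
IV tail: 720.5/0.121 = 5954.545; AUC_iv,0→∞ = 8639.2 + 5954.545 = 14593.745 µg/L·h
Trapezoidal AUC_0→6.25 (rectal suppository):
  [0→1]: (0.0+537.8)/2 × 1 = 268.9
  [1→1.25]: (537.8+609.8)/2 × 0.25 = 143.45
  [1.25→1.75]: (609.8+706.2)/2 × 0.5 = 329.0
  [1.75→4.75]: (706.2+708.6)/2 × 3 = 2122.2
  [4.75→6.25]: (708.6+611.9)/2 × 1.5 = 990.375
  Sum = 3853.925 µg/L·h
rectal suppository tail: 611.9/0.121 = 5057.025; AUC_ev,0→∞ = 3853.925 + 5057.025 = 8910.95 µg/L·h
F = (AUC_ev/D_ev)/(AUC_iv/D_iv) = (8910.95/25)/(14593.745/10) = 356.438/1459.3745 = 0.2442

F = 0.244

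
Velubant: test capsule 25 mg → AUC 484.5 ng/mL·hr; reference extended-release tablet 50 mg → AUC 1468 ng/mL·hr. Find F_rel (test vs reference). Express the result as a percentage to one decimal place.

F_rel = 66.0%

F_rel = (AUC_test/D_test) / (AUC_ref/D_ref)
      = (484.5/25) / (1468/50)
      = 19.38 / 29.36 = 0.6601 = 66.01%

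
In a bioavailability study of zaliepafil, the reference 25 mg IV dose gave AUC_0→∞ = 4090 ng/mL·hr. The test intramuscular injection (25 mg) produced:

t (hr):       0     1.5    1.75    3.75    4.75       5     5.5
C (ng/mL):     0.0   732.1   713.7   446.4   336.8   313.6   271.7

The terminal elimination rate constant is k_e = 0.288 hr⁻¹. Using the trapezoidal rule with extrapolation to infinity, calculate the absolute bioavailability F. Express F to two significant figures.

F = 0.84

Trapezoidal AUC_0→5.5 (intramuscular injection):
  [0→1.5]: (0.0+732.1)/2 × 1.5 = 549.075
  [1.5→1.75]: (732.1+713.7)/2 × 0.25 = 180.725
  [1.75→3.75]: (713.7+446.4)/2 × 2 = 1160.1
  [3.75→4.75]: (446.4+336.8)/2 × 1 = 391.6
  [4.75→5]: (336.8+313.6)/2 × 0.25 = 81.3
  [5→5.5]: (313.6+271.7)/2 × 0.5 = 146.325
  Sum = 2509.125 ng/mL·hr
Tail: C_last/k_e = 271.7/0.288 = 943.403
AUC_0→∞ (intramuscular injection) = 2509.125 + 943.403 = 3452.528 ng/mL·hr
F = (AUC_ev/D_ev)/(AUC_iv/D_iv) = (3452.528/25)/(4090/25) = 138.10112/163.6 = 0.8441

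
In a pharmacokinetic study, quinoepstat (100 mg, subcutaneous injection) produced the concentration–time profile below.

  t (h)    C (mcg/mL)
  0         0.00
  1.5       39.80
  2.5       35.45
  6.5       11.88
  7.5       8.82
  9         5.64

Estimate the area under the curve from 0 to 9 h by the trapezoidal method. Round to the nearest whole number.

Trapezoidal AUC_0→9:
  [0→1.5]: (0.00+39.80)/2 × 1.5 = 29.85
  [1.5→2.5]: (39.80+35.45)/2 × 1 = 37.625
  [2.5→6.5]: (35.45+11.88)/2 × 4 = 94.66
  [6.5→7.5]: (11.88+8.82)/2 × 1 = 10.35
  [7.5→9]: (8.82+5.64)/2 × 1.5 = 10.845
  Sum = 183.33 mcg/mL·h

AUC = 183 mcg/mL·h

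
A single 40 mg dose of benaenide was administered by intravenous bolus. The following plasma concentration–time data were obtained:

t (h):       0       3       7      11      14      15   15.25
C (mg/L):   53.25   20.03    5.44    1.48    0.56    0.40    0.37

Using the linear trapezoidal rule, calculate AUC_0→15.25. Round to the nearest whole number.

AUC = 178 mg/L·h

Trapezoidal AUC_0→15.25:
  [0→3]: (53.25+20.03)/2 × 3 = 109.92
  [3→7]: (20.03+5.44)/2 × 4 = 50.94
  [7→11]: (5.44+1.48)/2 × 4 = 13.84
  [11→14]: (1.48+0.56)/2 × 3 = 3.06
  [14→15]: (0.56+0.40)/2 × 1 = 0.48
  [15→15.25]: (0.40+0.37)/2 × 0.25 = 0.09625
  Sum = 178.33625 mg/L·h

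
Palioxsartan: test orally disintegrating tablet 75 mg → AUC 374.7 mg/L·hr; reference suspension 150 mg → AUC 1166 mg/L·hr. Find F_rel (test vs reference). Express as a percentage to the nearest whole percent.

F_rel = 64%

F_rel = (AUC_test/D_test) / (AUC_ref/D_ref)
      = (374.7/75) / (1166/150)
      = 4.996 / 7.77333 = 0.6427 = 64.27%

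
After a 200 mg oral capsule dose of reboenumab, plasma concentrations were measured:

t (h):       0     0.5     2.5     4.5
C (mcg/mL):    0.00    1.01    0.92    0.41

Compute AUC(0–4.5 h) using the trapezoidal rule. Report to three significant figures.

Trapezoidal AUC_0→4.5:
  [0→0.5]: (0.00+1.01)/2 × 0.5 = 0.2525
  [0.5→2.5]: (1.01+0.92)/2 × 2 = 1.93
  [2.5→4.5]: (0.92+0.41)/2 × 2 = 1.33
  Sum = 3.5125 mcg/mL·h

AUC = 3.51 mcg/mL·h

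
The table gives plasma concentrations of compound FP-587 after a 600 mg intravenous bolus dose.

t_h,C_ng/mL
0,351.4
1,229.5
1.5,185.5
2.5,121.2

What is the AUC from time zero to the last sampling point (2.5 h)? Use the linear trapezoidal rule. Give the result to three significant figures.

Trapezoidal AUC_0→2.5:
  [0→1]: (351.4+229.5)/2 × 1 = 290.45
  [1→1.5]: (229.5+185.5)/2 × 0.5 = 103.75
  [1.5→2.5]: (185.5+121.2)/2 × 1 = 153.35
  Sum = 547.55 ng/mL·h

AUC = 548 ng/mL·h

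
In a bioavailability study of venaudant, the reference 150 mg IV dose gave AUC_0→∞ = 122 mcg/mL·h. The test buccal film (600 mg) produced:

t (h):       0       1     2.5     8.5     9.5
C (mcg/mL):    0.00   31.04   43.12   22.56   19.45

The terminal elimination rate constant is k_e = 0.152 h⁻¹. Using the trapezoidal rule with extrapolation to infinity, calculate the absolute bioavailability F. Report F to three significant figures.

Trapezoidal AUC_0→9.5 (buccal film):
  [0→1]: (0.00+31.04)/2 × 1 = 15.52
  [1→2.5]: (31.04+43.12)/2 × 1.5 = 55.62
  [2.5→8.5]: (43.12+22.56)/2 × 6 = 197.04
  [8.5→9.5]: (22.56+19.45)/2 × 1 = 21.005
  Sum = 289.185 mcg/mL·h
Tail: C_last/k_e = 19.45/0.152 = 127.961
AUC_0→∞ (buccal film) = 289.185 + 127.961 = 417.146 mcg/mL·h
F = (AUC_ev/D_ev)/(AUC_iv/D_iv) = (417.146/600)/(122/150) = 0.695243/0.813333 = 0.8548

F = 0.855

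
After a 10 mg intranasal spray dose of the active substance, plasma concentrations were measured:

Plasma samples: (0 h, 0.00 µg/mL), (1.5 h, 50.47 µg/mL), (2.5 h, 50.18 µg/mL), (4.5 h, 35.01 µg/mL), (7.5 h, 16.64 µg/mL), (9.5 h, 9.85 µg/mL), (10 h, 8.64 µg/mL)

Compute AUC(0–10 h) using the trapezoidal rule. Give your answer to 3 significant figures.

AUC = 282 µg/mL·h

Trapezoidal AUC_0→10:
  [0→1.5]: (0.00+50.47)/2 × 1.5 = 37.8525
  [1.5→2.5]: (50.47+50.18)/2 × 1 = 50.325
  [2.5→4.5]: (50.18+35.01)/2 × 2 = 85.19
  [4.5→7.5]: (35.01+16.64)/2 × 3 = 77.475
  [7.5→9.5]: (16.64+9.85)/2 × 2 = 26.49
  [9.5→10]: (9.85+8.64)/2 × 0.5 = 4.6225
  Sum = 281.955 µg/mL·h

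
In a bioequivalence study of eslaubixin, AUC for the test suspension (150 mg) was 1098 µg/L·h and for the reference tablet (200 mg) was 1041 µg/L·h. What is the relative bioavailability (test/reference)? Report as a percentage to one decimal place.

F_rel = 140.6%

F_rel = (AUC_test/D_test) / (AUC_ref/D_ref)
      = (1098/150) / (1041/200)
      = 7.32 / 5.205 = 1.4063 = 140.63%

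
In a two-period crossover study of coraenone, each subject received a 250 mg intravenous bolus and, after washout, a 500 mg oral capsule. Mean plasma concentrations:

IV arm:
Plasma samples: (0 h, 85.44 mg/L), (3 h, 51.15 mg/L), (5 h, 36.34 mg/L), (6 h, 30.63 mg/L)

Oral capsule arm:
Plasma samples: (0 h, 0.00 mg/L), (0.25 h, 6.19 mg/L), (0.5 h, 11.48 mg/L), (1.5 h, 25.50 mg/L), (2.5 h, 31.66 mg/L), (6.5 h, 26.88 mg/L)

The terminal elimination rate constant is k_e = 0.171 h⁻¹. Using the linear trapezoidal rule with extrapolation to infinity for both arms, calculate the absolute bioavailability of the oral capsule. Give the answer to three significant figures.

Trapezoidal AUC_0→6 (IV):
  [0→3]: (85.44+51.15)/2 × 3 = 204.885
  [3→5]: (51.15+36.34)/2 × 2 = 87.49
  [5→6]: (36.34+30.63)/2 × 1 = 33.485
  Sum = 325.86 mg/L·h
IV tail: 30.63/0.171 = 179.123; AUC_iv,0→∞ = 325.86 + 179.123 = 504.983 mg/L·h
Trapezoidal AUC_0→6.5 (oral capsule):
  [0→0.25]: (0.00+6.19)/2 × 0.25 = 0.77375
  [0.25→0.5]: (6.19+11.48)/2 × 0.25 = 2.20875
  [0.5→1.5]: (11.48+25.50)/2 × 1 = 18.49
  [1.5→2.5]: (25.50+31.66)/2 × 1 = 28.58
  [2.5→6.5]: (31.66+26.88)/2 × 4 = 117.08
  Sum = 167.1325 mg/L·h
oral capsule tail: 26.88/0.171 = 157.193; AUC_ev,0→∞ = 167.1325 + 157.193 = 324.3255 mg/L·h
F = (AUC_ev/D_ev)/(AUC_iv/D_iv) = (324.3255/500)/(504.983/250) = 0.648651/2.019932 = 0.3211

F = 0.321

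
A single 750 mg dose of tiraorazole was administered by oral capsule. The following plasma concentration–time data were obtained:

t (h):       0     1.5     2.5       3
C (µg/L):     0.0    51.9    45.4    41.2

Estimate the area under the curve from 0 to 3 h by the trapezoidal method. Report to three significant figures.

Trapezoidal AUC_0→3:
  [0→1.5]: (0.0+51.9)/2 × 1.5 = 38.925
  [1.5→2.5]: (51.9+45.4)/2 × 1 = 48.65
  [2.5→3]: (45.4+41.2)/2 × 0.5 = 21.65
  Sum = 109.225 µg/L·h

AUC = 109 µg/L·h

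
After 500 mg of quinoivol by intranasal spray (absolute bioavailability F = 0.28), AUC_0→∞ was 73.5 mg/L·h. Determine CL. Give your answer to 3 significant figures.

CL = 1.90 L/h

CL = F × Dose / AUC_0→∞
   = 0.28 × 500 / 73.5 = 1.90476 L/h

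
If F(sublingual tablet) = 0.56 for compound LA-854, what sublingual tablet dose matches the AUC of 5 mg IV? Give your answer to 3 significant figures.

For equal systemic exposure: F × D_ev = D_iv
D_ev = D_iv / F = 5 / 0.56 = 8.92857 mg

D_sublingual = 8.93 mg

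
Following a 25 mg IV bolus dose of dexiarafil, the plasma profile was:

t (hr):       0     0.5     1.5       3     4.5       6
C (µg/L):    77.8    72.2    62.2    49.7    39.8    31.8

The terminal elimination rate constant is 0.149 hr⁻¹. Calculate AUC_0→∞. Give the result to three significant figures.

Trapezoidal AUC_0→6:
  [0→0.5]: (77.8+72.2)/2 × 0.5 = 37.5
  [0.5→1.5]: (72.2+62.2)/2 × 1 = 67.2
  [1.5→3]: (62.2+49.7)/2 × 1.5 = 83.925
  [3→4.5]: (49.7+39.8)/2 × 1.5 = 67.125
  [4.5→6]: (39.8+31.8)/2 × 1.5 = 53.7
  Sum = 309.45 µg/L·hr
Extrapolated tail: C_last / k_e = 31.8 / 0.149 = 213.423
AUC_0→∞ = 309.45 + 213.423 = 522.873 µg/L·hr

AUC = 523 µg/L·hr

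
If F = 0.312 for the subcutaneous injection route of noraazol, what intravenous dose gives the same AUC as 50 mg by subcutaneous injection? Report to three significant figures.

D_iv = 15.6 mg

Systemic exposure from an extravascular dose = F × D_ev, so the equivalent IV dose is F × D_ev.
D_iv = F × D_ev = 0.312 × 50 = 15.6 mg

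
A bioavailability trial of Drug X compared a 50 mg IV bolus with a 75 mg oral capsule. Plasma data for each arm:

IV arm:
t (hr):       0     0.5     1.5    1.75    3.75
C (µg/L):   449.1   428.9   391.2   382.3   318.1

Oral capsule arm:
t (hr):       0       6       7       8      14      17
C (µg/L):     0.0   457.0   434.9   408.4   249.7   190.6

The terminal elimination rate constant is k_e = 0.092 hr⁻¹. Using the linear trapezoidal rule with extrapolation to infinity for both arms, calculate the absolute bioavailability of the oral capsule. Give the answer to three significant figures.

F = 0.948

Trapezoidal AUC_0→3.75 (IV):
  [0→0.5]: (449.1+428.9)/2 × 0.5 = 219.5
  [0.5→1.5]: (428.9+391.2)/2 × 1 = 410.05
  [1.5→1.75]: (391.2+382.3)/2 × 0.25 = 96.6875
  [1.75→3.75]: (382.3+318.1)/2 × 2 = 700.4
  Sum = 1426.6375 µg/L·hr
IV tail: 318.1/0.092 = 3457.609; AUC_iv,0→∞ = 1426.6375 + 3457.609 = 4884.2465 µg/L·hr
Trapezoidal AUC_0→17 (oral capsule):
  [0→6]: (0.0+457.0)/2 × 6 = 1371.0
  [6→7]: (457.0+434.9)/2 × 1 = 445.95
  [7→8]: (434.9+408.4)/2 × 1 = 421.65
  [8→14]: (408.4+249.7)/2 × 6 = 1974.3
  [14→17]: (249.7+190.6)/2 × 3 = 660.45
  Sum = 4873.35 µg/L·hr
oral capsule tail: 190.6/0.092 = 2071.739; AUC_ev,0→∞ = 4873.35 + 2071.739 = 6945.089 µg/L·hr
F = (AUC_ev/D_ev)/(AUC_iv/D_iv) = (6945.089/75)/(4884.2465/50) = 92.6012/97.68493 = 0.9480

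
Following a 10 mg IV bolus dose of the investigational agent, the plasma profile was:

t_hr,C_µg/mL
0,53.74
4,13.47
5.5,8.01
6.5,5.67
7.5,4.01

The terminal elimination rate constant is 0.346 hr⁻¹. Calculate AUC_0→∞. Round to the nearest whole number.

Trapezoidal AUC_0→7.5:
  [0→4]: (53.74+13.47)/2 × 4 = 134.42
  [4→5.5]: (13.47+8.01)/2 × 1.5 = 16.11
  [5.5→6.5]: (8.01+5.67)/2 × 1 = 6.84
  [6.5→7.5]: (5.67+4.01)/2 × 1 = 4.84
  Sum = 162.21 µg/mL·hr
Extrapolated tail: C_last / k_e = 4.01 / 0.346 = 11.590
AUC_0→∞ = 162.21 + 11.590 = 173.8 µg/mL·hr

AUC = 174 µg/mL·hr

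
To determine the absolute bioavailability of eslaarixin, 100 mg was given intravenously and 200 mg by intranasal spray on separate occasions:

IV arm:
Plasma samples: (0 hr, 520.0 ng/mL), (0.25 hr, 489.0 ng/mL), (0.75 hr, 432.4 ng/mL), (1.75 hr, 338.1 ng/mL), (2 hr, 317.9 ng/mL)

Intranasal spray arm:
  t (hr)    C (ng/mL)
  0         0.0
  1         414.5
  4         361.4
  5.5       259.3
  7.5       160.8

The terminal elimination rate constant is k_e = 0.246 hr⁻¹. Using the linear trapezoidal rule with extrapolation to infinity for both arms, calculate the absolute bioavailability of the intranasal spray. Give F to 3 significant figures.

F = 0.688

Trapezoidal AUC_0→2 (IV):
  [0→0.25]: (520.0+489.0)/2 × 0.25 = 126.125
  [0.25→0.75]: (489.0+432.4)/2 × 0.5 = 230.35
  [0.75→1.75]: (432.4+338.1)/2 × 1 = 385.25
  [1.75→2]: (338.1+317.9)/2 × 0.25 = 82.0
  Sum = 823.725 ng/mL·hr
IV tail: 317.9/0.246 = 1292.276; AUC_iv,0→∞ = 823.725 + 1292.276 = 2116.001 ng/mL·hr
Trapezoidal AUC_0→7.5 (intranasal spray):
  [0→1]: (0.0+414.5)/2 × 1 = 207.25
  [1→4]: (414.5+361.4)/2 × 3 = 1163.85
  [4→5.5]: (361.4+259.3)/2 × 1.5 = 465.525
  [5.5→7.5]: (259.3+160.8)/2 × 2 = 420.1
  Sum = 2256.725 ng/mL·hr
intranasal spray tail: 160.8/0.246 = 653.659; AUC_ev,0→∞ = 2256.725 + 653.659 = 2910.384 ng/mL·hr
F = (AUC_ev/D_ev)/(AUC_iv/D_iv) = (2910.384/200)/(2116.001/100) = 14.55192/21.16001 = 0.6877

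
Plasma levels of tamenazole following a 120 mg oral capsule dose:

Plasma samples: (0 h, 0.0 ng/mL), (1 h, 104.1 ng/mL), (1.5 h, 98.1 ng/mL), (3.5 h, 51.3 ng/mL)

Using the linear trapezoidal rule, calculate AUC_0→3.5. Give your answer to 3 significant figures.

Trapezoidal AUC_0→3.5:
  [0→1]: (0.0+104.1)/2 × 1 = 52.05
  [1→1.5]: (104.1+98.1)/2 × 0.5 = 50.55
  [1.5→3.5]: (98.1+51.3)/2 × 2 = 149.4
  Sum = 252.0 ng/mL·h

AUC = 252 ng/mL·h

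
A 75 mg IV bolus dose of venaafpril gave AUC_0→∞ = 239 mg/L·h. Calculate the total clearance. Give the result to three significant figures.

CL = Dose_iv / AUC_0→∞
   = 75 / 239 = 0.313808 L/h

CL = 0.314 L/h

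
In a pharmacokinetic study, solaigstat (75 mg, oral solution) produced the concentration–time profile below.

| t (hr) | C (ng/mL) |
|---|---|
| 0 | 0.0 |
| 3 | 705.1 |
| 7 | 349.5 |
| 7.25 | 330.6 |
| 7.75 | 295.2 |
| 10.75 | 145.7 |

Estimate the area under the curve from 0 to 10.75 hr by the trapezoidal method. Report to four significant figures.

Trapezoidal AUC_0→10.75:
  [0→3]: (0.0+705.1)/2 × 3 = 1057.65
  [3→7]: (705.1+349.5)/2 × 4 = 2109.2
  [7→7.25]: (349.5+330.6)/2 × 0.25 = 85.0125
  [7.25→7.75]: (330.6+295.2)/2 × 0.5 = 156.45
  [7.75→10.75]: (295.2+145.7)/2 × 3 = 661.35
  Sum = 4069.6625 ng/mL·hr

AUC = 4070 ng/mL·hr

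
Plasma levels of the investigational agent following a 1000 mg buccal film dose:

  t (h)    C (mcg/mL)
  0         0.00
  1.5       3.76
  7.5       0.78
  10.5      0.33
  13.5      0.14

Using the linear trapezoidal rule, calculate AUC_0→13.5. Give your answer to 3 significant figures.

AUC = 18.8 mcg/mL·h

Trapezoidal AUC_0→13.5:
  [0→1.5]: (0.00+3.76)/2 × 1.5 = 2.82
  [1.5→7.5]: (3.76+0.78)/2 × 6 = 13.62
  [7.5→10.5]: (0.78+0.33)/2 × 3 = 1.665
  [10.5→13.5]: (0.33+0.14)/2 × 3 = 0.705
  Sum = 18.81 mcg/mL·h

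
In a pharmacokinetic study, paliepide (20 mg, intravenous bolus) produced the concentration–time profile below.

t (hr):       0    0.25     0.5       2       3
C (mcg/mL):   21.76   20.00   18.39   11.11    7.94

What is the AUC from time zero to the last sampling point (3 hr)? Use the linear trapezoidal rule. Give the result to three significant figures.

Trapezoidal AUC_0→3:
  [0→0.25]: (21.76+20.00)/2 × 0.25 = 5.22
  [0.25→0.5]: (20.00+18.39)/2 × 0.25 = 4.79875
  [0.5→2]: (18.39+11.11)/2 × 1.5 = 22.125
  [2→3]: (11.11+7.94)/2 × 1 = 9.525
  Sum = 41.66875 mcg/mL·hr

AUC = 41.7 mcg/mL·hr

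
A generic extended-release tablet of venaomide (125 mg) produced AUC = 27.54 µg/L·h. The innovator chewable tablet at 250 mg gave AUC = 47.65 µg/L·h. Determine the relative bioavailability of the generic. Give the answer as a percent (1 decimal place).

F_rel = 115.6%

F_rel = (AUC_test/D_test) / (AUC_ref/D_ref)
      = (27.54/125) / (47.65/250)
      = 0.22032 / 0.1906 = 1.1559 = 115.59%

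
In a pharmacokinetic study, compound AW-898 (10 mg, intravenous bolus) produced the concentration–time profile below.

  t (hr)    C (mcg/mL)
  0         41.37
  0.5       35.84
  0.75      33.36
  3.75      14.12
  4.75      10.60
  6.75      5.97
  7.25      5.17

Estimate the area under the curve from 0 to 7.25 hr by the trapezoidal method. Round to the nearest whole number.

Trapezoidal AUC_0→7.25:
  [0→0.5]: (41.37+35.84)/2 × 0.5 = 19.3025
  [0.5→0.75]: (35.84+33.36)/2 × 0.25 = 8.65
  [0.75→3.75]: (33.36+14.12)/2 × 3 = 71.22
  [3.75→4.75]: (14.12+10.60)/2 × 1 = 12.36
  [4.75→6.75]: (10.60+5.97)/2 × 2 = 16.57
  [6.75→7.25]: (5.97+5.17)/2 × 0.5 = 2.785
  Sum = 130.8875 mcg/mL·hr

AUC = 131 mcg/mL·hr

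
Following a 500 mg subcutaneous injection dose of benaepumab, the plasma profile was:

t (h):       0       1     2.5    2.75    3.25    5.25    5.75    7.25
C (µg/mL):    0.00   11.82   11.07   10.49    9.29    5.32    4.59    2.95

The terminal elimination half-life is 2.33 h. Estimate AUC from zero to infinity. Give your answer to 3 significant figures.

AUC = 63.4 µg/mL·h

Trapezoidal AUC_0→7.25:
  [0→1]: (0.00+11.82)/2 × 1 = 5.91
  [1→2.5]: (11.82+11.07)/2 × 1.5 = 17.1675
  [2.5→2.75]: (11.07+10.49)/2 × 0.25 = 2.695
  [2.75→3.25]: (10.49+9.29)/2 × 0.5 = 4.945
  [3.25→5.25]: (9.29+5.32)/2 × 2 = 14.61
  [5.25→5.75]: (5.32+4.59)/2 × 0.5 = 2.4775
  [5.75→7.25]: (4.59+2.95)/2 × 1.5 = 5.655
  Sum = 53.46 µg/mL·h
k_e = ln2 / t½ = 0.693147 / 2.33 = 0.2975 h^-1
Extrapolated tail: C_last / k_e = 2.95 / 0.2975 = 9.916
AUC_0→∞ = 53.46 + 9.916 = 63.376 µg/mL·h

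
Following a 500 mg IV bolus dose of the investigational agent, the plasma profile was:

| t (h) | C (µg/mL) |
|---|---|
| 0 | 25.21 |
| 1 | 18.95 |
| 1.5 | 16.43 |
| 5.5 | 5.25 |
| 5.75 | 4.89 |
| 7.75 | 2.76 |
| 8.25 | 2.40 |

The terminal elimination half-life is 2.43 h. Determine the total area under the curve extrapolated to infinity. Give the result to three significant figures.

Trapezoidal AUC_0→8.25:
  [0→1]: (25.21+18.95)/2 × 1 = 22.08
  [1→1.5]: (18.95+16.43)/2 × 0.5 = 8.845
  [1.5→5.5]: (16.43+5.25)/2 × 4 = 43.36
  [5.5→5.75]: (5.25+4.89)/2 × 0.25 = 1.2675
  [5.75→7.75]: (4.89+2.76)/2 × 2 = 7.65
  [7.75→8.25]: (2.76+2.40)/2 × 0.5 = 1.29
  Sum = 84.4925 µg/mL·h
k_e = ln2 / t½ = 0.693147 / 2.43 = 0.2852 h^-1
Extrapolated tail: C_last / k_e = 2.40 / 0.2852 = 8.415
AUC_0→∞ = 84.4925 + 8.415 = 92.9075 µg/mL·h

AUC = 92.9 µg/mL·h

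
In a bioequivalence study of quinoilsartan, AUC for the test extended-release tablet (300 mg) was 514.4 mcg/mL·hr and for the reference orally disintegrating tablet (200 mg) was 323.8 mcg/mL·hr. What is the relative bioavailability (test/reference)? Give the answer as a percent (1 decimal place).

F_rel = (AUC_test/D_test) / (AUC_ref/D_ref)
      = (514.4/300) / (323.8/200)
      = 1.71467 / 1.619 = 1.0591 = 105.91%

F_rel = 105.9%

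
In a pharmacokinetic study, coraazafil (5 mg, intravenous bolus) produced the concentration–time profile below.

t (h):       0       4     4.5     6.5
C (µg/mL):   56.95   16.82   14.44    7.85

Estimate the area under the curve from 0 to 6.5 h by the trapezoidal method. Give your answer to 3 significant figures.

Trapezoidal AUC_0→6.5:
  [0→4]: (56.95+16.82)/2 × 4 = 147.54
  [4→4.5]: (16.82+14.44)/2 × 0.5 = 7.815
  [4.5→6.5]: (14.44+7.85)/2 × 2 = 22.29
  Sum = 177.645 µg/mL·h

AUC = 178 µg/mL·h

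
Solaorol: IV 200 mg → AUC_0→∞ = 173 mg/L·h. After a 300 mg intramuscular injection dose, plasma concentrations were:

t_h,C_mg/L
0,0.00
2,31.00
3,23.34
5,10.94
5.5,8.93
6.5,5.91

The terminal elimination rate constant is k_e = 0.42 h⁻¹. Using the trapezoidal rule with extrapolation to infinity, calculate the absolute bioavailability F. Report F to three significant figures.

F = 0.458

Trapezoidal AUC_0→6.5 (intramuscular injection):
  [0→2]: (0.00+31.00)/2 × 2 = 31.0
  [2→3]: (31.00+23.34)/2 × 1 = 27.17
  [3→5]: (23.34+10.94)/2 × 2 = 34.28
  [5→5.5]: (10.94+8.93)/2 × 0.5 = 4.9675
  [5.5→6.5]: (8.93+5.91)/2 × 1 = 7.42
  Sum = 104.8375 mg/L·h
Tail: C_last/k_e = 5.91/0.42 = 14.071
AUC_0→∞ (intramuscular injection) = 104.8375 + 14.071 = 118.9085 mg/L·h
F = (AUC_ev/D_ev)/(AUC_iv/D_iv) = (118.9085/300)/(173/200) = 0.396362/0.865 = 0.4582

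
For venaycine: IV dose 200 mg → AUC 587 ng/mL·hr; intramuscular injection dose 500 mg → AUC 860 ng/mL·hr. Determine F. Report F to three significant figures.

F = (AUC_ev / D_ev) / (AUC_iv / D_iv)
  = (860/500) / (587/200)
  = 1.72 / 2.935 = 0.5860

F = 0.586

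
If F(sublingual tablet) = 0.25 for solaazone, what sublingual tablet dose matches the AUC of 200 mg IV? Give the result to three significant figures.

D_sublingual = 800 mg

For equal systemic exposure: F × D_ev = D_iv
D_ev = D_iv / F = 200 / 0.25 = 800 mg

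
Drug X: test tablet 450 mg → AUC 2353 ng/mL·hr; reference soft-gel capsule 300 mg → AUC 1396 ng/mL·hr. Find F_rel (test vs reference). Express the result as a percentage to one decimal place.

F_rel = (AUC_test/D_test) / (AUC_ref/D_ref)
      = (2353/450) / (1396/300)
      = 5.22889 / 4.65333 = 1.1237 = 112.37%

F_rel = 112.4%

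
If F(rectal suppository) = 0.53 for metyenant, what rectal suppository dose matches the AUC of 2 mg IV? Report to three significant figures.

D_rectal = 3.77 mg

For equal systemic exposure: F × D_ev = D_iv
D_ev = D_iv / F = 2 / 0.53 = 3.77358 mg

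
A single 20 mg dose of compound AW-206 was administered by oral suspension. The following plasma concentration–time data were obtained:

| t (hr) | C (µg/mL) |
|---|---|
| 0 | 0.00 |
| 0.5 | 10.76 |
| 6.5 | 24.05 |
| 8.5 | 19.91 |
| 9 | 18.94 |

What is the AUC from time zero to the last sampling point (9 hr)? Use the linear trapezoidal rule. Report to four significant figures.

AUC = 160.8 µg/mL·hr

Trapezoidal AUC_0→9:
  [0→0.5]: (0.00+10.76)/2 × 0.5 = 2.69
  [0.5→6.5]: (10.76+24.05)/2 × 6 = 104.43
  [6.5→8.5]: (24.05+19.91)/2 × 2 = 43.96
  [8.5→9]: (19.91+18.94)/2 × 0.5 = 9.7125
  Sum = 160.7925 µg/mL·hr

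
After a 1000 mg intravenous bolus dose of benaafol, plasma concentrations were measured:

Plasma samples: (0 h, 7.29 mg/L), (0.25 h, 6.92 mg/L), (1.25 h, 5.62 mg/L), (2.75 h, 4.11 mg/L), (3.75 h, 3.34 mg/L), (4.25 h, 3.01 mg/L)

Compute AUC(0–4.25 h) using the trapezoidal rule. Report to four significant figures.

AUC = 20.66 mg/L·h

Trapezoidal AUC_0→4.25:
  [0→0.25]: (7.29+6.92)/2 × 0.25 = 1.77625
  [0.25→1.25]: (6.92+5.62)/2 × 1 = 6.27
  [1.25→2.75]: (5.62+4.11)/2 × 1.5 = 7.2975
  [2.75→3.75]: (4.11+3.34)/2 × 1 = 3.725
  [3.75→4.25]: (3.34+3.01)/2 × 0.5 = 1.5875
  Sum = 20.65625 mg/L·h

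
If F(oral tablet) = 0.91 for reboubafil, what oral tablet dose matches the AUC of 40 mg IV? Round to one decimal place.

For equal systemic exposure: F × D_ev = D_iv
D_ev = D_iv / F = 40 / 0.91 = 43.956 mg

D_oral = 44.0 mg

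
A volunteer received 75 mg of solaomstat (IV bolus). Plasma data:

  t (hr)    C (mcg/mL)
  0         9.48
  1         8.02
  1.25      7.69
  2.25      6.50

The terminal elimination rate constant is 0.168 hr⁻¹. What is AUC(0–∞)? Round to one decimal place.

Trapezoidal AUC_0→2.25:
  [0→1]: (9.48+8.02)/2 × 1 = 8.75
  [1→1.25]: (8.02+7.69)/2 × 0.25 = 1.96375
  [1.25→2.25]: (7.69+6.50)/2 × 1 = 7.095
  Sum = 17.80875 mcg/mL·hr
Extrapolated tail: C_last / k_e = 6.50 / 0.168 = 38.690
AUC_0→∞ = 17.80875 + 38.690 = 56.49875 mcg/mL·hr

AUC = 56.5 mcg/mL·hr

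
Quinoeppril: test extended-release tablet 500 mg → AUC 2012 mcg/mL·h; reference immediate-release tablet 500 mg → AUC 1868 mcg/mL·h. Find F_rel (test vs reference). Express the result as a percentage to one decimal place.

F_rel = (AUC_test/D_test) / (AUC_ref/D_ref)
      = (2012/500) / (1868/500)
      = 4.024 / 3.736 = 1.0771 = 107.71%

F_rel = 107.7%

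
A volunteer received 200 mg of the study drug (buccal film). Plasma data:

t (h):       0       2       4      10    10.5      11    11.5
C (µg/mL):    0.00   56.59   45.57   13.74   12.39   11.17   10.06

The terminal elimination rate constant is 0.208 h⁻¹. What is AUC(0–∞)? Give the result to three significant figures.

Trapezoidal AUC_0→11.5:
  [0→2]: (0.00+56.59)/2 × 2 = 56.59
  [2→4]: (56.59+45.57)/2 × 2 = 102.16
  [4→10]: (45.57+13.74)/2 × 6 = 177.93
  [10→10.5]: (13.74+12.39)/2 × 0.5 = 6.5325
  [10.5→11]: (12.39+11.17)/2 × 0.5 = 5.89
  [11→11.5]: (11.17+10.06)/2 × 0.5 = 5.3075
  Sum = 354.41 µg/mL·h
Extrapolated tail: C_last / k_e = 10.06 / 0.208 = 48.365
AUC_0→∞ = 354.41 + 48.365 = 402.775 µg/mL·h

AUC = 403 µg/mL·h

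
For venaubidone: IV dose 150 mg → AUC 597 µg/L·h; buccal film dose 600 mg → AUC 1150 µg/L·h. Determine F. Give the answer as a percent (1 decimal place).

F = 48.2%

F = (AUC_ev / D_ev) / (AUC_iv / D_iv)
  = (1150/600) / (597/150)
  = 1.91667 / 3.98 = 0.4816
  = 48.16%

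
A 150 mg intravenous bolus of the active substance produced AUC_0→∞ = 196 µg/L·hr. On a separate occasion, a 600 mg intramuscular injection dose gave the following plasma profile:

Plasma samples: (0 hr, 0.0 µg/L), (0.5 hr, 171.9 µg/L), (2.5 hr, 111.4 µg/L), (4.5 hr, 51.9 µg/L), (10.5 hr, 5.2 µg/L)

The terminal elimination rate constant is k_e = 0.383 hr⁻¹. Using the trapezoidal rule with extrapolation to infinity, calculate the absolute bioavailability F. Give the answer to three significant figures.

Trapezoidal AUC_0→10.5 (intramuscular injection):
  [0→0.5]: (0.0+171.9)/2 × 0.5 = 42.975
  [0.5→2.5]: (171.9+111.4)/2 × 2 = 283.3
  [2.5→4.5]: (111.4+51.9)/2 × 2 = 163.3
  [4.5→10.5]: (51.9+5.2)/2 × 6 = 171.3
  Sum = 660.875 µg/L·hr
Tail: C_last/k_e = 5.2/0.383 = 13.577
AUC_0→∞ (intramuscular injection) = 660.875 + 13.577 = 674.452 µg/L·hr
F = (AUC_ev/D_ev)/(AUC_iv/D_iv) = (674.452/600)/(196/150) = 1.12409/1.30667 = 0.8603

F = 0.860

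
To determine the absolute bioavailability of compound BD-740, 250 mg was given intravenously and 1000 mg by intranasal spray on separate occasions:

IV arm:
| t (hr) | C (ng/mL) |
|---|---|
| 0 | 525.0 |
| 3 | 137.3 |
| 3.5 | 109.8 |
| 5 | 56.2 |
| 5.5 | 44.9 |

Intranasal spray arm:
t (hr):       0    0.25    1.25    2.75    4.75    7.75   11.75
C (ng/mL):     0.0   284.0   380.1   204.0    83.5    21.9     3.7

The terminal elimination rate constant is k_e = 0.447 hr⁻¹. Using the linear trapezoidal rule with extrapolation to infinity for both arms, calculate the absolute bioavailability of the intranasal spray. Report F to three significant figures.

Trapezoidal AUC_0→5.5 (IV):
  [0→3]: (525.0+137.3)/2 × 3 = 993.45
  [3→3.5]: (137.3+109.8)/2 × 0.5 = 61.775
  [3.5→5]: (109.8+56.2)/2 × 1.5 = 124.5
  [5→5.5]: (56.2+44.9)/2 × 0.5 = 25.275
  Sum = 1205.0 ng/mL·hr
IV tail: 44.9/0.447 = 100.447; AUC_iv,0→∞ = 1205.0 + 100.447 = 1305.447 ng/mL·hr
Trapezoidal AUC_0→11.75 (intranasal spray):
  [0→0.25]: (0.0+284.0)/2 × 0.25 = 35.5
  [0.25→1.25]: (284.0+380.1)/2 × 1 = 332.05
  [1.25→2.75]: (380.1+204.0)/2 × 1.5 = 438.075
  [2.75→4.75]: (204.0+83.5)/2 × 2 = 287.5
  [4.75→7.75]: (83.5+21.9)/2 × 3 = 158.1
  [7.75→11.75]: (21.9+3.7)/2 × 4 = 51.2
  Sum = 1302.425 ng/mL·hr
intranasal spray tail: 3.7/0.447 = 8.277; AUC_ev,0→∞ = 1302.425 + 8.277 = 1310.702 ng/mL·hr
F = (AUC_ev/D_ev)/(AUC_iv/D_iv) = (1310.702/1000)/(1305.447/250) = 1.310702/5.221788 = 0.2510

F = 0.251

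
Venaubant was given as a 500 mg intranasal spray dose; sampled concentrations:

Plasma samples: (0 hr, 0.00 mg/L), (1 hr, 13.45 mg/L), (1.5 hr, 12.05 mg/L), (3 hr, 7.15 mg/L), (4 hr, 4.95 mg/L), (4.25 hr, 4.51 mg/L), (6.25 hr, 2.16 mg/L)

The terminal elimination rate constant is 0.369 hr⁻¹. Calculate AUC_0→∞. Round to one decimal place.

Trapezoidal AUC_0→6.25:
  [0→1]: (0.00+13.45)/2 × 1 = 6.725
  [1→1.5]: (13.45+12.05)/2 × 0.5 = 6.375
  [1.5→3]: (12.05+7.15)/2 × 1.5 = 14.4
  [3→4]: (7.15+4.95)/2 × 1 = 6.05
  [4→4.25]: (4.95+4.51)/2 × 0.25 = 1.1825
  [4.25→6.25]: (4.51+2.16)/2 × 2 = 6.67
  Sum = 41.4025 mg/L·hr
Extrapolated tail: C_last / k_e = 2.16 / 0.369 = 5.854
AUC_0→∞ = 41.4025 + 5.854 = 47.2565 mg/L·hr

AUC = 47.3 mg/L·hr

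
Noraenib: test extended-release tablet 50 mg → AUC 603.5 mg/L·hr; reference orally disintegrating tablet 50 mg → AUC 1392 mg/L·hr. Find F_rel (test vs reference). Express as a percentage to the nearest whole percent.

F_rel = (AUC_test/D_test) / (AUC_ref/D_ref)
      = (603.5/50) / (1392/50)
      = 12.07 / 27.84 = 0.4335 = 43.35%

F_rel = 43%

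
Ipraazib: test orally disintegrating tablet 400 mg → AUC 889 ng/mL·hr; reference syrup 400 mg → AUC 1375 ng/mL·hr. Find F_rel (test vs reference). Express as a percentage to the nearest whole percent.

F_rel = (AUC_test/D_test) / (AUC_ref/D_ref)
      = (889/400) / (1375/400)
      = 2.2225 / 3.4375 = 0.6465 = 64.65%

F_rel = 65%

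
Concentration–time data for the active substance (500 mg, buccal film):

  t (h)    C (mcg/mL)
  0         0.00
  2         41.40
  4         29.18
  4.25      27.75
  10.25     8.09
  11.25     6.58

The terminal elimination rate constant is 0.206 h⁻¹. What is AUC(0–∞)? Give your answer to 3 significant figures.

AUC = 266 mcg/mL·h

Trapezoidal AUC_0→11.25:
  [0→2]: (0.00+41.40)/2 × 2 = 41.4
  [2→4]: (41.40+29.18)/2 × 2 = 70.58
  [4→4.25]: (29.18+27.75)/2 × 0.25 = 7.11625
  [4.25→10.25]: (27.75+8.09)/2 × 6 = 107.52
  [10.25→11.25]: (8.09+6.58)/2 × 1 = 7.335
  Sum = 233.95125 mcg/mL·h
Extrapolated tail: C_last / k_e = 6.58 / 0.206 = 31.942
AUC_0→∞ = 233.95125 + 31.942 = 265.89325 mcg/mL·h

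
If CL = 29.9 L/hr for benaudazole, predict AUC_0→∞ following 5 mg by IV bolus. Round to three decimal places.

AUC_0→∞ = Dose_iv / CL
        = 5 / 29.9 = 0.167224 mg/L·hr

AUC = 0.167 mg/L·hr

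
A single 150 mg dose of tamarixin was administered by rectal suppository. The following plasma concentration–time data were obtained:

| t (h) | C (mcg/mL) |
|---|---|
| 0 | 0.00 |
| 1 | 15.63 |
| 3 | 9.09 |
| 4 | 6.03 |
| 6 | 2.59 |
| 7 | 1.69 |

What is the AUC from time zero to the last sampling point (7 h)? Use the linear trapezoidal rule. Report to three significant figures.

Trapezoidal AUC_0→7:
  [0→1]: (0.00+15.63)/2 × 1 = 7.815
  [1→3]: (15.63+9.09)/2 × 2 = 24.72
  [3→4]: (9.09+6.03)/2 × 1 = 7.56
  [4→6]: (6.03+2.59)/2 × 2 = 8.62
  [6→7]: (2.59+1.69)/2 × 1 = 2.14
  Sum = 50.855 mcg/mL·h

AUC = 50.9 mcg/mL·h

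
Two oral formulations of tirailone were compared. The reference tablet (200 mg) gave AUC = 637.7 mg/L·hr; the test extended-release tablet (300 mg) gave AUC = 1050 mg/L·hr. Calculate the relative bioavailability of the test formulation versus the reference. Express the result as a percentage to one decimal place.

F_rel = 109.8%

F_rel = (AUC_test/D_test) / (AUC_ref/D_ref)
      = (1050/300) / (637.7/200)
      = 3.5 / 3.1885 = 1.0977 = 109.77%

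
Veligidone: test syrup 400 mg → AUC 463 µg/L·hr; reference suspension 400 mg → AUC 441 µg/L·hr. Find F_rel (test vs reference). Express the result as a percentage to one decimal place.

F_rel = 105.0%

F_rel = (AUC_test/D_test) / (AUC_ref/D_ref)
      = (463/400) / (441/400)
      = 1.1575 / 1.1025 = 1.0499 = 104.99%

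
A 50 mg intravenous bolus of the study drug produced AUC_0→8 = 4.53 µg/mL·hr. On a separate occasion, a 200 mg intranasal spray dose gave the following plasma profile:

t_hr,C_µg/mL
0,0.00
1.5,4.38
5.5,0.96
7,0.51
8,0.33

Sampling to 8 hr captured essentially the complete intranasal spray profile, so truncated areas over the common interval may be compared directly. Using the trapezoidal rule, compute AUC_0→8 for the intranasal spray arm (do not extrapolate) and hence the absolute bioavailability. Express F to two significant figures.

F = 0.85

Trapezoidal AUC_0→8 (intranasal spray):
  [0→1.5]: (0.00+4.38)/2 × 1.5 = 3.285
  [1.5→5.5]: (4.38+0.96)/2 × 4 = 10.68
  [5.5→7]: (0.96+0.51)/2 × 1.5 = 1.1025
  [7→8]: (0.51+0.33)/2 × 1 = 0.42
  Sum = 15.4875 µg/mL·hr
F = (AUC_ev/D_ev)/(AUC_iv/D_iv) = (15.4875/200)/(4.53/50) = 0.0774375/0.0906 = 0.8547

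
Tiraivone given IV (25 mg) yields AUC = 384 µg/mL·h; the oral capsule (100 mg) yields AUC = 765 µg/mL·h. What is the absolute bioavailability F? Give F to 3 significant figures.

F = (AUC_ev / D_ev) / (AUC_iv / D_iv)
  = (765/100) / (384/25)
  = 7.65 / 15.36 = 0.4980

F = 0.498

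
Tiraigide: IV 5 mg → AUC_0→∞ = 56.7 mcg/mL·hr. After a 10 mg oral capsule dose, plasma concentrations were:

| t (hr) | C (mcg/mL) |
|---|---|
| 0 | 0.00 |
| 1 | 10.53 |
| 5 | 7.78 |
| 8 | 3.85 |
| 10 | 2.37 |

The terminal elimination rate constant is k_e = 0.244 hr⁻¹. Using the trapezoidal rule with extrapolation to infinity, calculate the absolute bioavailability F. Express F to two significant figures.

Trapezoidal AUC_0→10 (oral capsule):
  [0→1]: (0.00+10.53)/2 × 1 = 5.265
  [1→5]: (10.53+7.78)/2 × 4 = 36.62
  [5→8]: (7.78+3.85)/2 × 3 = 17.445
  [8→10]: (3.85+2.37)/2 × 2 = 6.22
  Sum = 65.55 mcg/mL·hr
Tail: C_last/k_e = 2.37/0.244 = 9.713
AUC_0→∞ (oral capsule) = 65.55 + 9.713 = 75.263 mcg/mL·hr
F = (AUC_ev/D_ev)/(AUC_iv/D_iv) = (75.263/10)/(56.7/5) = 7.5263/11.34 = 0.6637

F = 0.66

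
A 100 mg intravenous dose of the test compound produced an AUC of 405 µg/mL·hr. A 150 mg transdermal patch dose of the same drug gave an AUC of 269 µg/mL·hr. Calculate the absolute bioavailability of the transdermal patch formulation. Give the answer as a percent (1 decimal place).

F = (AUC_ev / D_ev) / (AUC_iv / D_iv)
  = (269/150) / (405/100)
  = 1.79333 / 4.05 = 0.4428
  = 44.28%

F = 44.3%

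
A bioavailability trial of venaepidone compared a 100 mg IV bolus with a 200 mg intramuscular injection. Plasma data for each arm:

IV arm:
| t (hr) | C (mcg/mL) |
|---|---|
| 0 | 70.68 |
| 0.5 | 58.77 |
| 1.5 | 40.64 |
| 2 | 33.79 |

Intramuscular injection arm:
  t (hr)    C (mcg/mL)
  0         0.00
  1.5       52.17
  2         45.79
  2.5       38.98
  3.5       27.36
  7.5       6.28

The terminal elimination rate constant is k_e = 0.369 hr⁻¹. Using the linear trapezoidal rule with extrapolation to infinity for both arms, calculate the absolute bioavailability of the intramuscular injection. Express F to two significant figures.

F = 0.53

Trapezoidal AUC_0→2 (IV):
  [0→0.5]: (70.68+58.77)/2 × 0.5 = 32.3625
  [0.5→1.5]: (58.77+40.64)/2 × 1 = 49.705
  [1.5→2]: (40.64+33.79)/2 × 0.5 = 18.6075
  Sum = 100.675 mcg/mL·hr
IV tail: 33.79/0.369 = 91.572; AUC_iv,0→∞ = 100.675 + 91.572 = 192.247 mcg/mL·hr
Trapezoidal AUC_0→7.5 (intramuscular injection):
  [0→1.5]: (0.00+52.17)/2 × 1.5 = 39.1275
  [1.5→2]: (52.17+45.79)/2 × 0.5 = 24.49
  [2→2.5]: (45.79+38.98)/2 × 0.5 = 21.1925
  [2.5→3.5]: (38.98+27.36)/2 × 1 = 33.17
  [3.5→7.5]: (27.36+6.28)/2 × 4 = 67.28
  Sum = 185.26 mcg/mL·hr
intramuscular injection tail: 6.28/0.369 = 17.019; AUC_ev,0→∞ = 185.26 + 17.019 = 202.279 mcg/mL·hr
F = (AUC_ev/D_ev)/(AUC_iv/D_iv) = (202.279/200)/(192.247/100) = 1.011395/1.92247 = 0.5261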